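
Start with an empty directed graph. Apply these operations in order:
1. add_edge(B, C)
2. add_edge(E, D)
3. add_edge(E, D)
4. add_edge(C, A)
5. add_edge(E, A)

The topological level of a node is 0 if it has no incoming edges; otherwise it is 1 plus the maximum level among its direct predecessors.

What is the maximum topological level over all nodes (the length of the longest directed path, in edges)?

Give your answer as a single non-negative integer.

Answer: 2

Derivation:
Op 1: add_edge(B, C). Edges now: 1
Op 2: add_edge(E, D). Edges now: 2
Op 3: add_edge(E, D) (duplicate, no change). Edges now: 2
Op 4: add_edge(C, A). Edges now: 3
Op 5: add_edge(E, A). Edges now: 4
Compute levels (Kahn BFS):
  sources (in-degree 0): B, E
  process B: level=0
    B->C: in-degree(C)=0, level(C)=1, enqueue
  process E: level=0
    E->A: in-degree(A)=1, level(A)>=1
    E->D: in-degree(D)=0, level(D)=1, enqueue
  process C: level=1
    C->A: in-degree(A)=0, level(A)=2, enqueue
  process D: level=1
  process A: level=2
All levels: A:2, B:0, C:1, D:1, E:0
max level = 2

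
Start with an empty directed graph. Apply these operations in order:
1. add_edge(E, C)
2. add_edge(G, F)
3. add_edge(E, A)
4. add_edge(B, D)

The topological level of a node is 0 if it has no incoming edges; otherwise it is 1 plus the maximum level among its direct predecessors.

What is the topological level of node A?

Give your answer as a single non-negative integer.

Op 1: add_edge(E, C). Edges now: 1
Op 2: add_edge(G, F). Edges now: 2
Op 3: add_edge(E, A). Edges now: 3
Op 4: add_edge(B, D). Edges now: 4
Compute levels (Kahn BFS):
  sources (in-degree 0): B, E, G
  process B: level=0
    B->D: in-degree(D)=0, level(D)=1, enqueue
  process E: level=0
    E->A: in-degree(A)=0, level(A)=1, enqueue
    E->C: in-degree(C)=0, level(C)=1, enqueue
  process G: level=0
    G->F: in-degree(F)=0, level(F)=1, enqueue
  process D: level=1
  process A: level=1
  process C: level=1
  process F: level=1
All levels: A:1, B:0, C:1, D:1, E:0, F:1, G:0
level(A) = 1

Answer: 1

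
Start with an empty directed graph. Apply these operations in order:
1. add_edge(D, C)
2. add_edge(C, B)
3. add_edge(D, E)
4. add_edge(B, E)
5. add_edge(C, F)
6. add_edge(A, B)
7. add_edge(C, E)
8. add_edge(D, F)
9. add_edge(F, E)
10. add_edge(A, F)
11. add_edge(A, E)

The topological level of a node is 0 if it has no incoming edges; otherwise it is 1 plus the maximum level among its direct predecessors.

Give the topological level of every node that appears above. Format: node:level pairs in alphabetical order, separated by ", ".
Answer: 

Op 1: add_edge(D, C). Edges now: 1
Op 2: add_edge(C, B). Edges now: 2
Op 3: add_edge(D, E). Edges now: 3
Op 4: add_edge(B, E). Edges now: 4
Op 5: add_edge(C, F). Edges now: 5
Op 6: add_edge(A, B). Edges now: 6
Op 7: add_edge(C, E). Edges now: 7
Op 8: add_edge(D, F). Edges now: 8
Op 9: add_edge(F, E). Edges now: 9
Op 10: add_edge(A, F). Edges now: 10
Op 11: add_edge(A, E). Edges now: 11
Compute levels (Kahn BFS):
  sources (in-degree 0): A, D
  process A: level=0
    A->B: in-degree(B)=1, level(B)>=1
    A->E: in-degree(E)=4, level(E)>=1
    A->F: in-degree(F)=2, level(F)>=1
  process D: level=0
    D->C: in-degree(C)=0, level(C)=1, enqueue
    D->E: in-degree(E)=3, level(E)>=1
    D->F: in-degree(F)=1, level(F)>=1
  process C: level=1
    C->B: in-degree(B)=0, level(B)=2, enqueue
    C->E: in-degree(E)=2, level(E)>=2
    C->F: in-degree(F)=0, level(F)=2, enqueue
  process B: level=2
    B->E: in-degree(E)=1, level(E)>=3
  process F: level=2
    F->E: in-degree(E)=0, level(E)=3, enqueue
  process E: level=3
All levels: A:0, B:2, C:1, D:0, E:3, F:2

Answer: A:0, B:2, C:1, D:0, E:3, F:2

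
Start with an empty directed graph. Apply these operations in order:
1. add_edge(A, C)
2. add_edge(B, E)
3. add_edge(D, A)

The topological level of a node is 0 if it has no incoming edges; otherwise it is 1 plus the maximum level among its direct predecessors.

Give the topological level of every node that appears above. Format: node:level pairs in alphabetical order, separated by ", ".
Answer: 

Answer: A:1, B:0, C:2, D:0, E:1

Derivation:
Op 1: add_edge(A, C). Edges now: 1
Op 2: add_edge(B, E). Edges now: 2
Op 3: add_edge(D, A). Edges now: 3
Compute levels (Kahn BFS):
  sources (in-degree 0): B, D
  process B: level=0
    B->E: in-degree(E)=0, level(E)=1, enqueue
  process D: level=0
    D->A: in-degree(A)=0, level(A)=1, enqueue
  process E: level=1
  process A: level=1
    A->C: in-degree(C)=0, level(C)=2, enqueue
  process C: level=2
All levels: A:1, B:0, C:2, D:0, E:1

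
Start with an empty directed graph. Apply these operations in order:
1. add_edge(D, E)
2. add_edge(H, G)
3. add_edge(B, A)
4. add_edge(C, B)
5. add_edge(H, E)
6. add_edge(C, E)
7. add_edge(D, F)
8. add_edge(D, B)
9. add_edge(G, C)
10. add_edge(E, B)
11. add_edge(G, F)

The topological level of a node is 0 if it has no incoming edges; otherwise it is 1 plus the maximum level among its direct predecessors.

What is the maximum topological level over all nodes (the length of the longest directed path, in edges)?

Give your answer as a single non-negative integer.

Op 1: add_edge(D, E). Edges now: 1
Op 2: add_edge(H, G). Edges now: 2
Op 3: add_edge(B, A). Edges now: 3
Op 4: add_edge(C, B). Edges now: 4
Op 5: add_edge(H, E). Edges now: 5
Op 6: add_edge(C, E). Edges now: 6
Op 7: add_edge(D, F). Edges now: 7
Op 8: add_edge(D, B). Edges now: 8
Op 9: add_edge(G, C). Edges now: 9
Op 10: add_edge(E, B). Edges now: 10
Op 11: add_edge(G, F). Edges now: 11
Compute levels (Kahn BFS):
  sources (in-degree 0): D, H
  process D: level=0
    D->B: in-degree(B)=2, level(B)>=1
    D->E: in-degree(E)=2, level(E)>=1
    D->F: in-degree(F)=1, level(F)>=1
  process H: level=0
    H->E: in-degree(E)=1, level(E)>=1
    H->G: in-degree(G)=0, level(G)=1, enqueue
  process G: level=1
    G->C: in-degree(C)=0, level(C)=2, enqueue
    G->F: in-degree(F)=0, level(F)=2, enqueue
  process C: level=2
    C->B: in-degree(B)=1, level(B)>=3
    C->E: in-degree(E)=0, level(E)=3, enqueue
  process F: level=2
  process E: level=3
    E->B: in-degree(B)=0, level(B)=4, enqueue
  process B: level=4
    B->A: in-degree(A)=0, level(A)=5, enqueue
  process A: level=5
All levels: A:5, B:4, C:2, D:0, E:3, F:2, G:1, H:0
max level = 5

Answer: 5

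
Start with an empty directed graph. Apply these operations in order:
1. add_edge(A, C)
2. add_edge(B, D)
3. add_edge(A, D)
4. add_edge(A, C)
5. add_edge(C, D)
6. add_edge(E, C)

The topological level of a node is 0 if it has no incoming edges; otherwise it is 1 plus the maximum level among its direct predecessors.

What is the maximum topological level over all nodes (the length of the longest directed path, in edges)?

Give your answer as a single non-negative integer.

Answer: 2

Derivation:
Op 1: add_edge(A, C). Edges now: 1
Op 2: add_edge(B, D). Edges now: 2
Op 3: add_edge(A, D). Edges now: 3
Op 4: add_edge(A, C) (duplicate, no change). Edges now: 3
Op 5: add_edge(C, D). Edges now: 4
Op 6: add_edge(E, C). Edges now: 5
Compute levels (Kahn BFS):
  sources (in-degree 0): A, B, E
  process A: level=0
    A->C: in-degree(C)=1, level(C)>=1
    A->D: in-degree(D)=2, level(D)>=1
  process B: level=0
    B->D: in-degree(D)=1, level(D)>=1
  process E: level=0
    E->C: in-degree(C)=0, level(C)=1, enqueue
  process C: level=1
    C->D: in-degree(D)=0, level(D)=2, enqueue
  process D: level=2
All levels: A:0, B:0, C:1, D:2, E:0
max level = 2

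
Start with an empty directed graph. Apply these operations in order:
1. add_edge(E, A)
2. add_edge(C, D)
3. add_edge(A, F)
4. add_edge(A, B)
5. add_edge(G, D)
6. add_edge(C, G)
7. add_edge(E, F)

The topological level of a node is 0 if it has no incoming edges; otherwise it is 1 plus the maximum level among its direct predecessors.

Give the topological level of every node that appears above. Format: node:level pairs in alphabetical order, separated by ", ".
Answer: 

Op 1: add_edge(E, A). Edges now: 1
Op 2: add_edge(C, D). Edges now: 2
Op 3: add_edge(A, F). Edges now: 3
Op 4: add_edge(A, B). Edges now: 4
Op 5: add_edge(G, D). Edges now: 5
Op 6: add_edge(C, G). Edges now: 6
Op 7: add_edge(E, F). Edges now: 7
Compute levels (Kahn BFS):
  sources (in-degree 0): C, E
  process C: level=0
    C->D: in-degree(D)=1, level(D)>=1
    C->G: in-degree(G)=0, level(G)=1, enqueue
  process E: level=0
    E->A: in-degree(A)=0, level(A)=1, enqueue
    E->F: in-degree(F)=1, level(F)>=1
  process G: level=1
    G->D: in-degree(D)=0, level(D)=2, enqueue
  process A: level=1
    A->B: in-degree(B)=0, level(B)=2, enqueue
    A->F: in-degree(F)=0, level(F)=2, enqueue
  process D: level=2
  process B: level=2
  process F: level=2
All levels: A:1, B:2, C:0, D:2, E:0, F:2, G:1

Answer: A:1, B:2, C:0, D:2, E:0, F:2, G:1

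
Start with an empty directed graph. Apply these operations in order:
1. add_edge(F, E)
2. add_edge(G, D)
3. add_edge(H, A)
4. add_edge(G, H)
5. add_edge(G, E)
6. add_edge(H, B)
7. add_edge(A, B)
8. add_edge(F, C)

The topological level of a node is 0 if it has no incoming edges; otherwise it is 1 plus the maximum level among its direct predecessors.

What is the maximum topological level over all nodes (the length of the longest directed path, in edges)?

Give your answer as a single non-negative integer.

Answer: 3

Derivation:
Op 1: add_edge(F, E). Edges now: 1
Op 2: add_edge(G, D). Edges now: 2
Op 3: add_edge(H, A). Edges now: 3
Op 4: add_edge(G, H). Edges now: 4
Op 5: add_edge(G, E). Edges now: 5
Op 6: add_edge(H, B). Edges now: 6
Op 7: add_edge(A, B). Edges now: 7
Op 8: add_edge(F, C). Edges now: 8
Compute levels (Kahn BFS):
  sources (in-degree 0): F, G
  process F: level=0
    F->C: in-degree(C)=0, level(C)=1, enqueue
    F->E: in-degree(E)=1, level(E)>=1
  process G: level=0
    G->D: in-degree(D)=0, level(D)=1, enqueue
    G->E: in-degree(E)=0, level(E)=1, enqueue
    G->H: in-degree(H)=0, level(H)=1, enqueue
  process C: level=1
  process D: level=1
  process E: level=1
  process H: level=1
    H->A: in-degree(A)=0, level(A)=2, enqueue
    H->B: in-degree(B)=1, level(B)>=2
  process A: level=2
    A->B: in-degree(B)=0, level(B)=3, enqueue
  process B: level=3
All levels: A:2, B:3, C:1, D:1, E:1, F:0, G:0, H:1
max level = 3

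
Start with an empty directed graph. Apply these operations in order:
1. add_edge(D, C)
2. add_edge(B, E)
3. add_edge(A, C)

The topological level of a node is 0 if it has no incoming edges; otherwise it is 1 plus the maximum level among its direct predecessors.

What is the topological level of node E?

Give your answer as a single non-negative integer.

Answer: 1

Derivation:
Op 1: add_edge(D, C). Edges now: 1
Op 2: add_edge(B, E). Edges now: 2
Op 3: add_edge(A, C). Edges now: 3
Compute levels (Kahn BFS):
  sources (in-degree 0): A, B, D
  process A: level=0
    A->C: in-degree(C)=1, level(C)>=1
  process B: level=0
    B->E: in-degree(E)=0, level(E)=1, enqueue
  process D: level=0
    D->C: in-degree(C)=0, level(C)=1, enqueue
  process E: level=1
  process C: level=1
All levels: A:0, B:0, C:1, D:0, E:1
level(E) = 1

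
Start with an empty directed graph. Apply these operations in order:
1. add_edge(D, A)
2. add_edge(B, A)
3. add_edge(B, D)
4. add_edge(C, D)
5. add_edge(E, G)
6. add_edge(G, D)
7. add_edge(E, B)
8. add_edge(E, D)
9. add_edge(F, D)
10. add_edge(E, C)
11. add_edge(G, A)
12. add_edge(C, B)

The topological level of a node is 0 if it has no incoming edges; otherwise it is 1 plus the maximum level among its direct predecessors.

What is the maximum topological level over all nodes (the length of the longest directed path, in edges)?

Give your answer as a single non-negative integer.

Answer: 4

Derivation:
Op 1: add_edge(D, A). Edges now: 1
Op 2: add_edge(B, A). Edges now: 2
Op 3: add_edge(B, D). Edges now: 3
Op 4: add_edge(C, D). Edges now: 4
Op 5: add_edge(E, G). Edges now: 5
Op 6: add_edge(G, D). Edges now: 6
Op 7: add_edge(E, B). Edges now: 7
Op 8: add_edge(E, D). Edges now: 8
Op 9: add_edge(F, D). Edges now: 9
Op 10: add_edge(E, C). Edges now: 10
Op 11: add_edge(G, A). Edges now: 11
Op 12: add_edge(C, B). Edges now: 12
Compute levels (Kahn BFS):
  sources (in-degree 0): E, F
  process E: level=0
    E->B: in-degree(B)=1, level(B)>=1
    E->C: in-degree(C)=0, level(C)=1, enqueue
    E->D: in-degree(D)=4, level(D)>=1
    E->G: in-degree(G)=0, level(G)=1, enqueue
  process F: level=0
    F->D: in-degree(D)=3, level(D)>=1
  process C: level=1
    C->B: in-degree(B)=0, level(B)=2, enqueue
    C->D: in-degree(D)=2, level(D)>=2
  process G: level=1
    G->A: in-degree(A)=2, level(A)>=2
    G->D: in-degree(D)=1, level(D)>=2
  process B: level=2
    B->A: in-degree(A)=1, level(A)>=3
    B->D: in-degree(D)=0, level(D)=3, enqueue
  process D: level=3
    D->A: in-degree(A)=0, level(A)=4, enqueue
  process A: level=4
All levels: A:4, B:2, C:1, D:3, E:0, F:0, G:1
max level = 4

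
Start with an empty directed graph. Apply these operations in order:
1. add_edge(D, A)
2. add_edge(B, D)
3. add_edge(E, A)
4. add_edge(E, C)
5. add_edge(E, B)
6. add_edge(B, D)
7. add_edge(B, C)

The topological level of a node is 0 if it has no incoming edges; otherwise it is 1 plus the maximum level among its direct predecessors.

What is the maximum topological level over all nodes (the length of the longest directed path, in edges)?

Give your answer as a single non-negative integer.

Answer: 3

Derivation:
Op 1: add_edge(D, A). Edges now: 1
Op 2: add_edge(B, D). Edges now: 2
Op 3: add_edge(E, A). Edges now: 3
Op 4: add_edge(E, C). Edges now: 4
Op 5: add_edge(E, B). Edges now: 5
Op 6: add_edge(B, D) (duplicate, no change). Edges now: 5
Op 7: add_edge(B, C). Edges now: 6
Compute levels (Kahn BFS):
  sources (in-degree 0): E
  process E: level=0
    E->A: in-degree(A)=1, level(A)>=1
    E->B: in-degree(B)=0, level(B)=1, enqueue
    E->C: in-degree(C)=1, level(C)>=1
  process B: level=1
    B->C: in-degree(C)=0, level(C)=2, enqueue
    B->D: in-degree(D)=0, level(D)=2, enqueue
  process C: level=2
  process D: level=2
    D->A: in-degree(A)=0, level(A)=3, enqueue
  process A: level=3
All levels: A:3, B:1, C:2, D:2, E:0
max level = 3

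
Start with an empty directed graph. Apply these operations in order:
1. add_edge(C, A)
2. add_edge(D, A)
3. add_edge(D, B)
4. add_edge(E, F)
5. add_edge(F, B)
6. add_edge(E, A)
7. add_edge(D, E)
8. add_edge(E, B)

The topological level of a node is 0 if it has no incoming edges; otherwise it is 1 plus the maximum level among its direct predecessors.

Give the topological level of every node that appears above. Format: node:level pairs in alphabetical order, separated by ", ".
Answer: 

Op 1: add_edge(C, A). Edges now: 1
Op 2: add_edge(D, A). Edges now: 2
Op 3: add_edge(D, B). Edges now: 3
Op 4: add_edge(E, F). Edges now: 4
Op 5: add_edge(F, B). Edges now: 5
Op 6: add_edge(E, A). Edges now: 6
Op 7: add_edge(D, E). Edges now: 7
Op 8: add_edge(E, B). Edges now: 8
Compute levels (Kahn BFS):
  sources (in-degree 0): C, D
  process C: level=0
    C->A: in-degree(A)=2, level(A)>=1
  process D: level=0
    D->A: in-degree(A)=1, level(A)>=1
    D->B: in-degree(B)=2, level(B)>=1
    D->E: in-degree(E)=0, level(E)=1, enqueue
  process E: level=1
    E->A: in-degree(A)=0, level(A)=2, enqueue
    E->B: in-degree(B)=1, level(B)>=2
    E->F: in-degree(F)=0, level(F)=2, enqueue
  process A: level=2
  process F: level=2
    F->B: in-degree(B)=0, level(B)=3, enqueue
  process B: level=3
All levels: A:2, B:3, C:0, D:0, E:1, F:2

Answer: A:2, B:3, C:0, D:0, E:1, F:2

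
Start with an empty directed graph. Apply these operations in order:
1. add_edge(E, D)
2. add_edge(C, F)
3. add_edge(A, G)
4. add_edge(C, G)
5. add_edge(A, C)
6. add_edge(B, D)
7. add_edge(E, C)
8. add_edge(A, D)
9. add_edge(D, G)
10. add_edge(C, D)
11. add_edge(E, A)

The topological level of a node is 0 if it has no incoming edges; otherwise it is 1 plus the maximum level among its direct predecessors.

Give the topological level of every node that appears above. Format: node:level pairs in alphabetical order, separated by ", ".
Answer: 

Answer: A:1, B:0, C:2, D:3, E:0, F:3, G:4

Derivation:
Op 1: add_edge(E, D). Edges now: 1
Op 2: add_edge(C, F). Edges now: 2
Op 3: add_edge(A, G). Edges now: 3
Op 4: add_edge(C, G). Edges now: 4
Op 5: add_edge(A, C). Edges now: 5
Op 6: add_edge(B, D). Edges now: 6
Op 7: add_edge(E, C). Edges now: 7
Op 8: add_edge(A, D). Edges now: 8
Op 9: add_edge(D, G). Edges now: 9
Op 10: add_edge(C, D). Edges now: 10
Op 11: add_edge(E, A). Edges now: 11
Compute levels (Kahn BFS):
  sources (in-degree 0): B, E
  process B: level=0
    B->D: in-degree(D)=3, level(D)>=1
  process E: level=0
    E->A: in-degree(A)=0, level(A)=1, enqueue
    E->C: in-degree(C)=1, level(C)>=1
    E->D: in-degree(D)=2, level(D)>=1
  process A: level=1
    A->C: in-degree(C)=0, level(C)=2, enqueue
    A->D: in-degree(D)=1, level(D)>=2
    A->G: in-degree(G)=2, level(G)>=2
  process C: level=2
    C->D: in-degree(D)=0, level(D)=3, enqueue
    C->F: in-degree(F)=0, level(F)=3, enqueue
    C->G: in-degree(G)=1, level(G)>=3
  process D: level=3
    D->G: in-degree(G)=0, level(G)=4, enqueue
  process F: level=3
  process G: level=4
All levels: A:1, B:0, C:2, D:3, E:0, F:3, G:4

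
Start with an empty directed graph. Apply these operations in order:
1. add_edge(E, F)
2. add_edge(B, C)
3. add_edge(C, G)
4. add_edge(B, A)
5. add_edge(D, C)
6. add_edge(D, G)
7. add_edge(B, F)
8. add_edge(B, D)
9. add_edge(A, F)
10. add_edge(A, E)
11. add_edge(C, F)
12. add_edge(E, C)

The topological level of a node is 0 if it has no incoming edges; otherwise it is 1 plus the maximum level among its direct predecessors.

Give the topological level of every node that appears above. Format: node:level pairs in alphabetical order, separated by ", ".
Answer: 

Answer: A:1, B:0, C:3, D:1, E:2, F:4, G:4

Derivation:
Op 1: add_edge(E, F). Edges now: 1
Op 2: add_edge(B, C). Edges now: 2
Op 3: add_edge(C, G). Edges now: 3
Op 4: add_edge(B, A). Edges now: 4
Op 5: add_edge(D, C). Edges now: 5
Op 6: add_edge(D, G). Edges now: 6
Op 7: add_edge(B, F). Edges now: 7
Op 8: add_edge(B, D). Edges now: 8
Op 9: add_edge(A, F). Edges now: 9
Op 10: add_edge(A, E). Edges now: 10
Op 11: add_edge(C, F). Edges now: 11
Op 12: add_edge(E, C). Edges now: 12
Compute levels (Kahn BFS):
  sources (in-degree 0): B
  process B: level=0
    B->A: in-degree(A)=0, level(A)=1, enqueue
    B->C: in-degree(C)=2, level(C)>=1
    B->D: in-degree(D)=0, level(D)=1, enqueue
    B->F: in-degree(F)=3, level(F)>=1
  process A: level=1
    A->E: in-degree(E)=0, level(E)=2, enqueue
    A->F: in-degree(F)=2, level(F)>=2
  process D: level=1
    D->C: in-degree(C)=1, level(C)>=2
    D->G: in-degree(G)=1, level(G)>=2
  process E: level=2
    E->C: in-degree(C)=0, level(C)=3, enqueue
    E->F: in-degree(F)=1, level(F)>=3
  process C: level=3
    C->F: in-degree(F)=0, level(F)=4, enqueue
    C->G: in-degree(G)=0, level(G)=4, enqueue
  process F: level=4
  process G: level=4
All levels: A:1, B:0, C:3, D:1, E:2, F:4, G:4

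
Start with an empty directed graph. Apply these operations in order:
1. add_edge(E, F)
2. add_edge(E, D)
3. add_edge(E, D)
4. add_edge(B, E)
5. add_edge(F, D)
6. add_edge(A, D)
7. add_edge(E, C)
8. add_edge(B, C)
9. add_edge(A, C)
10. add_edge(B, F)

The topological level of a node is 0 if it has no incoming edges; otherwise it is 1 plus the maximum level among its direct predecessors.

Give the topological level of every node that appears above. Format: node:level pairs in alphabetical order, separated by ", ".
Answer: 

Answer: A:0, B:0, C:2, D:3, E:1, F:2

Derivation:
Op 1: add_edge(E, F). Edges now: 1
Op 2: add_edge(E, D). Edges now: 2
Op 3: add_edge(E, D) (duplicate, no change). Edges now: 2
Op 4: add_edge(B, E). Edges now: 3
Op 5: add_edge(F, D). Edges now: 4
Op 6: add_edge(A, D). Edges now: 5
Op 7: add_edge(E, C). Edges now: 6
Op 8: add_edge(B, C). Edges now: 7
Op 9: add_edge(A, C). Edges now: 8
Op 10: add_edge(B, F). Edges now: 9
Compute levels (Kahn BFS):
  sources (in-degree 0): A, B
  process A: level=0
    A->C: in-degree(C)=2, level(C)>=1
    A->D: in-degree(D)=2, level(D)>=1
  process B: level=0
    B->C: in-degree(C)=1, level(C)>=1
    B->E: in-degree(E)=0, level(E)=1, enqueue
    B->F: in-degree(F)=1, level(F)>=1
  process E: level=1
    E->C: in-degree(C)=0, level(C)=2, enqueue
    E->D: in-degree(D)=1, level(D)>=2
    E->F: in-degree(F)=0, level(F)=2, enqueue
  process C: level=2
  process F: level=2
    F->D: in-degree(D)=0, level(D)=3, enqueue
  process D: level=3
All levels: A:0, B:0, C:2, D:3, E:1, F:2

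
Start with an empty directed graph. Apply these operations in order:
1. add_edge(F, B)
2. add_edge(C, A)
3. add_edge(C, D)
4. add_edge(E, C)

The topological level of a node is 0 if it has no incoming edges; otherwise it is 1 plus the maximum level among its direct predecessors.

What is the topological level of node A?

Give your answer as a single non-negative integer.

Op 1: add_edge(F, B). Edges now: 1
Op 2: add_edge(C, A). Edges now: 2
Op 3: add_edge(C, D). Edges now: 3
Op 4: add_edge(E, C). Edges now: 4
Compute levels (Kahn BFS):
  sources (in-degree 0): E, F
  process E: level=0
    E->C: in-degree(C)=0, level(C)=1, enqueue
  process F: level=0
    F->B: in-degree(B)=0, level(B)=1, enqueue
  process C: level=1
    C->A: in-degree(A)=0, level(A)=2, enqueue
    C->D: in-degree(D)=0, level(D)=2, enqueue
  process B: level=1
  process A: level=2
  process D: level=2
All levels: A:2, B:1, C:1, D:2, E:0, F:0
level(A) = 2

Answer: 2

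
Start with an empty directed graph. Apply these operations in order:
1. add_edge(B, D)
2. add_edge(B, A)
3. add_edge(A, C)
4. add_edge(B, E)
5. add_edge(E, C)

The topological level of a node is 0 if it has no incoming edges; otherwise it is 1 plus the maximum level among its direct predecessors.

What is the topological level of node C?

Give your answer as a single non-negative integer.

Op 1: add_edge(B, D). Edges now: 1
Op 2: add_edge(B, A). Edges now: 2
Op 3: add_edge(A, C). Edges now: 3
Op 4: add_edge(B, E). Edges now: 4
Op 5: add_edge(E, C). Edges now: 5
Compute levels (Kahn BFS):
  sources (in-degree 0): B
  process B: level=0
    B->A: in-degree(A)=0, level(A)=1, enqueue
    B->D: in-degree(D)=0, level(D)=1, enqueue
    B->E: in-degree(E)=0, level(E)=1, enqueue
  process A: level=1
    A->C: in-degree(C)=1, level(C)>=2
  process D: level=1
  process E: level=1
    E->C: in-degree(C)=0, level(C)=2, enqueue
  process C: level=2
All levels: A:1, B:0, C:2, D:1, E:1
level(C) = 2

Answer: 2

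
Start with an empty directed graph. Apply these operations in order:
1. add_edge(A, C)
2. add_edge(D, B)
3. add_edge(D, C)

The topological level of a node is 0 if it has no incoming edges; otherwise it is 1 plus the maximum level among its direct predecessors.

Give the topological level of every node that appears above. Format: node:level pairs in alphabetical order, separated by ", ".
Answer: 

Answer: A:0, B:1, C:1, D:0

Derivation:
Op 1: add_edge(A, C). Edges now: 1
Op 2: add_edge(D, B). Edges now: 2
Op 3: add_edge(D, C). Edges now: 3
Compute levels (Kahn BFS):
  sources (in-degree 0): A, D
  process A: level=0
    A->C: in-degree(C)=1, level(C)>=1
  process D: level=0
    D->B: in-degree(B)=0, level(B)=1, enqueue
    D->C: in-degree(C)=0, level(C)=1, enqueue
  process B: level=1
  process C: level=1
All levels: A:0, B:1, C:1, D:0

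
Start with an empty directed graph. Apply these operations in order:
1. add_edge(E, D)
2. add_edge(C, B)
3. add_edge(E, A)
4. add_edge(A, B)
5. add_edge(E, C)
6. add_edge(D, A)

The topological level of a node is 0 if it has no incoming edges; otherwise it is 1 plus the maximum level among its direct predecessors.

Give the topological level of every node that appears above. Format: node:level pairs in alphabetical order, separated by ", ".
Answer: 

Op 1: add_edge(E, D). Edges now: 1
Op 2: add_edge(C, B). Edges now: 2
Op 3: add_edge(E, A). Edges now: 3
Op 4: add_edge(A, B). Edges now: 4
Op 5: add_edge(E, C). Edges now: 5
Op 6: add_edge(D, A). Edges now: 6
Compute levels (Kahn BFS):
  sources (in-degree 0): E
  process E: level=0
    E->A: in-degree(A)=1, level(A)>=1
    E->C: in-degree(C)=0, level(C)=1, enqueue
    E->D: in-degree(D)=0, level(D)=1, enqueue
  process C: level=1
    C->B: in-degree(B)=1, level(B)>=2
  process D: level=1
    D->A: in-degree(A)=0, level(A)=2, enqueue
  process A: level=2
    A->B: in-degree(B)=0, level(B)=3, enqueue
  process B: level=3
All levels: A:2, B:3, C:1, D:1, E:0

Answer: A:2, B:3, C:1, D:1, E:0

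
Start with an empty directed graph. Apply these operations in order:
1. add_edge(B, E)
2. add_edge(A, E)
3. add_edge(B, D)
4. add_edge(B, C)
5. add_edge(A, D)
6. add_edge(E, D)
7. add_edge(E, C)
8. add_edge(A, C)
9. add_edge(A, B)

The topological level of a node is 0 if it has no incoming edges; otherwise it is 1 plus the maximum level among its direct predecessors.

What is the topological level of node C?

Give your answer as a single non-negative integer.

Answer: 3

Derivation:
Op 1: add_edge(B, E). Edges now: 1
Op 2: add_edge(A, E). Edges now: 2
Op 3: add_edge(B, D). Edges now: 3
Op 4: add_edge(B, C). Edges now: 4
Op 5: add_edge(A, D). Edges now: 5
Op 6: add_edge(E, D). Edges now: 6
Op 7: add_edge(E, C). Edges now: 7
Op 8: add_edge(A, C). Edges now: 8
Op 9: add_edge(A, B). Edges now: 9
Compute levels (Kahn BFS):
  sources (in-degree 0): A
  process A: level=0
    A->B: in-degree(B)=0, level(B)=1, enqueue
    A->C: in-degree(C)=2, level(C)>=1
    A->D: in-degree(D)=2, level(D)>=1
    A->E: in-degree(E)=1, level(E)>=1
  process B: level=1
    B->C: in-degree(C)=1, level(C)>=2
    B->D: in-degree(D)=1, level(D)>=2
    B->E: in-degree(E)=0, level(E)=2, enqueue
  process E: level=2
    E->C: in-degree(C)=0, level(C)=3, enqueue
    E->D: in-degree(D)=0, level(D)=3, enqueue
  process C: level=3
  process D: level=3
All levels: A:0, B:1, C:3, D:3, E:2
level(C) = 3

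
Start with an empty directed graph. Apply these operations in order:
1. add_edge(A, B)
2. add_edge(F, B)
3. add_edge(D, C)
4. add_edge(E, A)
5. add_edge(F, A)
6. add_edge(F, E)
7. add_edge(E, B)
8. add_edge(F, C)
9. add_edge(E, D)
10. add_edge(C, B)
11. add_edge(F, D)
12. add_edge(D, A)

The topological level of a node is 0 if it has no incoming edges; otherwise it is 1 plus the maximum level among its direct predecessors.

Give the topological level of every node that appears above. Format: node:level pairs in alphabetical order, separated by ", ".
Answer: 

Answer: A:3, B:4, C:3, D:2, E:1, F:0

Derivation:
Op 1: add_edge(A, B). Edges now: 1
Op 2: add_edge(F, B). Edges now: 2
Op 3: add_edge(D, C). Edges now: 3
Op 4: add_edge(E, A). Edges now: 4
Op 5: add_edge(F, A). Edges now: 5
Op 6: add_edge(F, E). Edges now: 6
Op 7: add_edge(E, B). Edges now: 7
Op 8: add_edge(F, C). Edges now: 8
Op 9: add_edge(E, D). Edges now: 9
Op 10: add_edge(C, B). Edges now: 10
Op 11: add_edge(F, D). Edges now: 11
Op 12: add_edge(D, A). Edges now: 12
Compute levels (Kahn BFS):
  sources (in-degree 0): F
  process F: level=0
    F->A: in-degree(A)=2, level(A)>=1
    F->B: in-degree(B)=3, level(B)>=1
    F->C: in-degree(C)=1, level(C)>=1
    F->D: in-degree(D)=1, level(D)>=1
    F->E: in-degree(E)=0, level(E)=1, enqueue
  process E: level=1
    E->A: in-degree(A)=1, level(A)>=2
    E->B: in-degree(B)=2, level(B)>=2
    E->D: in-degree(D)=0, level(D)=2, enqueue
  process D: level=2
    D->A: in-degree(A)=0, level(A)=3, enqueue
    D->C: in-degree(C)=0, level(C)=3, enqueue
  process A: level=3
    A->B: in-degree(B)=1, level(B)>=4
  process C: level=3
    C->B: in-degree(B)=0, level(B)=4, enqueue
  process B: level=4
All levels: A:3, B:4, C:3, D:2, E:1, F:0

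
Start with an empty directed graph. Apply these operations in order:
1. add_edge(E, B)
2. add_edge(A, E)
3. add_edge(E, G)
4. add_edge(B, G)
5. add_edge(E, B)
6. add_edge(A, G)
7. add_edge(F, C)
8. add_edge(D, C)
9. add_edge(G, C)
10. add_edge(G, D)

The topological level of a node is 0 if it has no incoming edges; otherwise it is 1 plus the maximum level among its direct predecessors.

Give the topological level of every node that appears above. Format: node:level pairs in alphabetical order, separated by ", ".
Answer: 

Op 1: add_edge(E, B). Edges now: 1
Op 2: add_edge(A, E). Edges now: 2
Op 3: add_edge(E, G). Edges now: 3
Op 4: add_edge(B, G). Edges now: 4
Op 5: add_edge(E, B) (duplicate, no change). Edges now: 4
Op 6: add_edge(A, G). Edges now: 5
Op 7: add_edge(F, C). Edges now: 6
Op 8: add_edge(D, C). Edges now: 7
Op 9: add_edge(G, C). Edges now: 8
Op 10: add_edge(G, D). Edges now: 9
Compute levels (Kahn BFS):
  sources (in-degree 0): A, F
  process A: level=0
    A->E: in-degree(E)=0, level(E)=1, enqueue
    A->G: in-degree(G)=2, level(G)>=1
  process F: level=0
    F->C: in-degree(C)=2, level(C)>=1
  process E: level=1
    E->B: in-degree(B)=0, level(B)=2, enqueue
    E->G: in-degree(G)=1, level(G)>=2
  process B: level=2
    B->G: in-degree(G)=0, level(G)=3, enqueue
  process G: level=3
    G->C: in-degree(C)=1, level(C)>=4
    G->D: in-degree(D)=0, level(D)=4, enqueue
  process D: level=4
    D->C: in-degree(C)=0, level(C)=5, enqueue
  process C: level=5
All levels: A:0, B:2, C:5, D:4, E:1, F:0, G:3

Answer: A:0, B:2, C:5, D:4, E:1, F:0, G:3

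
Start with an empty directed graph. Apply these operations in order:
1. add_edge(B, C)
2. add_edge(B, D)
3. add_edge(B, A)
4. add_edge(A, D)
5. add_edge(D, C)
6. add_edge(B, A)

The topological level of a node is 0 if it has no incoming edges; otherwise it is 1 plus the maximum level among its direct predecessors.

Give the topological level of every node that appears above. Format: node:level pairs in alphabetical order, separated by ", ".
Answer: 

Answer: A:1, B:0, C:3, D:2

Derivation:
Op 1: add_edge(B, C). Edges now: 1
Op 2: add_edge(B, D). Edges now: 2
Op 3: add_edge(B, A). Edges now: 3
Op 4: add_edge(A, D). Edges now: 4
Op 5: add_edge(D, C). Edges now: 5
Op 6: add_edge(B, A) (duplicate, no change). Edges now: 5
Compute levels (Kahn BFS):
  sources (in-degree 0): B
  process B: level=0
    B->A: in-degree(A)=0, level(A)=1, enqueue
    B->C: in-degree(C)=1, level(C)>=1
    B->D: in-degree(D)=1, level(D)>=1
  process A: level=1
    A->D: in-degree(D)=0, level(D)=2, enqueue
  process D: level=2
    D->C: in-degree(C)=0, level(C)=3, enqueue
  process C: level=3
All levels: A:1, B:0, C:3, D:2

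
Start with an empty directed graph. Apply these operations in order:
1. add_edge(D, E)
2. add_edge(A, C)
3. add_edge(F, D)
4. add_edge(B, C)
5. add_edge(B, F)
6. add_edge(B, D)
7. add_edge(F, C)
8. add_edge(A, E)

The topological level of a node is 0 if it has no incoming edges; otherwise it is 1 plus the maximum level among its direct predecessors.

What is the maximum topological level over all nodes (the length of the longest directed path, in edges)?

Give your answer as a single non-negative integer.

Answer: 3

Derivation:
Op 1: add_edge(D, E). Edges now: 1
Op 2: add_edge(A, C). Edges now: 2
Op 3: add_edge(F, D). Edges now: 3
Op 4: add_edge(B, C). Edges now: 4
Op 5: add_edge(B, F). Edges now: 5
Op 6: add_edge(B, D). Edges now: 6
Op 7: add_edge(F, C). Edges now: 7
Op 8: add_edge(A, E). Edges now: 8
Compute levels (Kahn BFS):
  sources (in-degree 0): A, B
  process A: level=0
    A->C: in-degree(C)=2, level(C)>=1
    A->E: in-degree(E)=1, level(E)>=1
  process B: level=0
    B->C: in-degree(C)=1, level(C)>=1
    B->D: in-degree(D)=1, level(D)>=1
    B->F: in-degree(F)=0, level(F)=1, enqueue
  process F: level=1
    F->C: in-degree(C)=0, level(C)=2, enqueue
    F->D: in-degree(D)=0, level(D)=2, enqueue
  process C: level=2
  process D: level=2
    D->E: in-degree(E)=0, level(E)=3, enqueue
  process E: level=3
All levels: A:0, B:0, C:2, D:2, E:3, F:1
max level = 3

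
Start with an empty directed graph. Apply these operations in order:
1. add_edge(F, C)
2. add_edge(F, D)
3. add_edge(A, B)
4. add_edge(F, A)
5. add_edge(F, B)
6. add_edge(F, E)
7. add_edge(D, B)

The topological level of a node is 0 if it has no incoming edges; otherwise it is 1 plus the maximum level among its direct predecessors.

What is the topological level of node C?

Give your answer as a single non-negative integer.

Op 1: add_edge(F, C). Edges now: 1
Op 2: add_edge(F, D). Edges now: 2
Op 3: add_edge(A, B). Edges now: 3
Op 4: add_edge(F, A). Edges now: 4
Op 5: add_edge(F, B). Edges now: 5
Op 6: add_edge(F, E). Edges now: 6
Op 7: add_edge(D, B). Edges now: 7
Compute levels (Kahn BFS):
  sources (in-degree 0): F
  process F: level=0
    F->A: in-degree(A)=0, level(A)=1, enqueue
    F->B: in-degree(B)=2, level(B)>=1
    F->C: in-degree(C)=0, level(C)=1, enqueue
    F->D: in-degree(D)=0, level(D)=1, enqueue
    F->E: in-degree(E)=0, level(E)=1, enqueue
  process A: level=1
    A->B: in-degree(B)=1, level(B)>=2
  process C: level=1
  process D: level=1
    D->B: in-degree(B)=0, level(B)=2, enqueue
  process E: level=1
  process B: level=2
All levels: A:1, B:2, C:1, D:1, E:1, F:0
level(C) = 1

Answer: 1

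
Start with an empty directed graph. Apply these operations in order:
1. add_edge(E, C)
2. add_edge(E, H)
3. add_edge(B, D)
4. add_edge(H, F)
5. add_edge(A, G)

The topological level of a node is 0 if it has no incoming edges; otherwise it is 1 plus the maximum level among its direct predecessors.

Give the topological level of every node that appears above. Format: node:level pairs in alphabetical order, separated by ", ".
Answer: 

Answer: A:0, B:0, C:1, D:1, E:0, F:2, G:1, H:1

Derivation:
Op 1: add_edge(E, C). Edges now: 1
Op 2: add_edge(E, H). Edges now: 2
Op 3: add_edge(B, D). Edges now: 3
Op 4: add_edge(H, F). Edges now: 4
Op 5: add_edge(A, G). Edges now: 5
Compute levels (Kahn BFS):
  sources (in-degree 0): A, B, E
  process A: level=0
    A->G: in-degree(G)=0, level(G)=1, enqueue
  process B: level=0
    B->D: in-degree(D)=0, level(D)=1, enqueue
  process E: level=0
    E->C: in-degree(C)=0, level(C)=1, enqueue
    E->H: in-degree(H)=0, level(H)=1, enqueue
  process G: level=1
  process D: level=1
  process C: level=1
  process H: level=1
    H->F: in-degree(F)=0, level(F)=2, enqueue
  process F: level=2
All levels: A:0, B:0, C:1, D:1, E:0, F:2, G:1, H:1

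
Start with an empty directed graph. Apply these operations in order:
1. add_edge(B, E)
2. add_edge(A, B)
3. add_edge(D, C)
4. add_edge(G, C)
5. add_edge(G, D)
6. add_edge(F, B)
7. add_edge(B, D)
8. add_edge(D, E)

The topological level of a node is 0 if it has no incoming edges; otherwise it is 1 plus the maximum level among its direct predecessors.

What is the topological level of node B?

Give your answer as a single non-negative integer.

Op 1: add_edge(B, E). Edges now: 1
Op 2: add_edge(A, B). Edges now: 2
Op 3: add_edge(D, C). Edges now: 3
Op 4: add_edge(G, C). Edges now: 4
Op 5: add_edge(G, D). Edges now: 5
Op 6: add_edge(F, B). Edges now: 6
Op 7: add_edge(B, D). Edges now: 7
Op 8: add_edge(D, E). Edges now: 8
Compute levels (Kahn BFS):
  sources (in-degree 0): A, F, G
  process A: level=0
    A->B: in-degree(B)=1, level(B)>=1
  process F: level=0
    F->B: in-degree(B)=0, level(B)=1, enqueue
  process G: level=0
    G->C: in-degree(C)=1, level(C)>=1
    G->D: in-degree(D)=1, level(D)>=1
  process B: level=1
    B->D: in-degree(D)=0, level(D)=2, enqueue
    B->E: in-degree(E)=1, level(E)>=2
  process D: level=2
    D->C: in-degree(C)=0, level(C)=3, enqueue
    D->E: in-degree(E)=0, level(E)=3, enqueue
  process C: level=3
  process E: level=3
All levels: A:0, B:1, C:3, D:2, E:3, F:0, G:0
level(B) = 1

Answer: 1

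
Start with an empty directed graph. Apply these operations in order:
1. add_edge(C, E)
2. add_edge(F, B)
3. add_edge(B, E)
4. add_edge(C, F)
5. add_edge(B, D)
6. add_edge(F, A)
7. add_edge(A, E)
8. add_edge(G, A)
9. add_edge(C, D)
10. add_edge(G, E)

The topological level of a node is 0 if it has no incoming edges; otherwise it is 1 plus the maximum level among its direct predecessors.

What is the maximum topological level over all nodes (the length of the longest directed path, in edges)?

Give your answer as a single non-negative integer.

Answer: 3

Derivation:
Op 1: add_edge(C, E). Edges now: 1
Op 2: add_edge(F, B). Edges now: 2
Op 3: add_edge(B, E). Edges now: 3
Op 4: add_edge(C, F). Edges now: 4
Op 5: add_edge(B, D). Edges now: 5
Op 6: add_edge(F, A). Edges now: 6
Op 7: add_edge(A, E). Edges now: 7
Op 8: add_edge(G, A). Edges now: 8
Op 9: add_edge(C, D). Edges now: 9
Op 10: add_edge(G, E). Edges now: 10
Compute levels (Kahn BFS):
  sources (in-degree 0): C, G
  process C: level=0
    C->D: in-degree(D)=1, level(D)>=1
    C->E: in-degree(E)=3, level(E)>=1
    C->F: in-degree(F)=0, level(F)=1, enqueue
  process G: level=0
    G->A: in-degree(A)=1, level(A)>=1
    G->E: in-degree(E)=2, level(E)>=1
  process F: level=1
    F->A: in-degree(A)=0, level(A)=2, enqueue
    F->B: in-degree(B)=0, level(B)=2, enqueue
  process A: level=2
    A->E: in-degree(E)=1, level(E)>=3
  process B: level=2
    B->D: in-degree(D)=0, level(D)=3, enqueue
    B->E: in-degree(E)=0, level(E)=3, enqueue
  process D: level=3
  process E: level=3
All levels: A:2, B:2, C:0, D:3, E:3, F:1, G:0
max level = 3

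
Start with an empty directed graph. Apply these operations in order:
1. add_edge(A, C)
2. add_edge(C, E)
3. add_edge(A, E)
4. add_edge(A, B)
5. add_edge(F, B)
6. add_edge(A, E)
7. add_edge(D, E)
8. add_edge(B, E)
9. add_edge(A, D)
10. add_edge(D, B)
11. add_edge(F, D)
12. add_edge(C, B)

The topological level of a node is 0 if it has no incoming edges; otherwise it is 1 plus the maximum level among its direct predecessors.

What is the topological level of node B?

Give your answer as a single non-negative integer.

Answer: 2

Derivation:
Op 1: add_edge(A, C). Edges now: 1
Op 2: add_edge(C, E). Edges now: 2
Op 3: add_edge(A, E). Edges now: 3
Op 4: add_edge(A, B). Edges now: 4
Op 5: add_edge(F, B). Edges now: 5
Op 6: add_edge(A, E) (duplicate, no change). Edges now: 5
Op 7: add_edge(D, E). Edges now: 6
Op 8: add_edge(B, E). Edges now: 7
Op 9: add_edge(A, D). Edges now: 8
Op 10: add_edge(D, B). Edges now: 9
Op 11: add_edge(F, D). Edges now: 10
Op 12: add_edge(C, B). Edges now: 11
Compute levels (Kahn BFS):
  sources (in-degree 0): A, F
  process A: level=0
    A->B: in-degree(B)=3, level(B)>=1
    A->C: in-degree(C)=0, level(C)=1, enqueue
    A->D: in-degree(D)=1, level(D)>=1
    A->E: in-degree(E)=3, level(E)>=1
  process F: level=0
    F->B: in-degree(B)=2, level(B)>=1
    F->D: in-degree(D)=0, level(D)=1, enqueue
  process C: level=1
    C->B: in-degree(B)=1, level(B)>=2
    C->E: in-degree(E)=2, level(E)>=2
  process D: level=1
    D->B: in-degree(B)=0, level(B)=2, enqueue
    D->E: in-degree(E)=1, level(E)>=2
  process B: level=2
    B->E: in-degree(E)=0, level(E)=3, enqueue
  process E: level=3
All levels: A:0, B:2, C:1, D:1, E:3, F:0
level(B) = 2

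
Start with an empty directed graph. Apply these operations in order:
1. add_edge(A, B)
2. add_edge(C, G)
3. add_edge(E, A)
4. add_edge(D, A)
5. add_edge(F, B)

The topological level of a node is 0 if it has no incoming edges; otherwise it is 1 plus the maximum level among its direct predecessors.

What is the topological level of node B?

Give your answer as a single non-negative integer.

Op 1: add_edge(A, B). Edges now: 1
Op 2: add_edge(C, G). Edges now: 2
Op 3: add_edge(E, A). Edges now: 3
Op 4: add_edge(D, A). Edges now: 4
Op 5: add_edge(F, B). Edges now: 5
Compute levels (Kahn BFS):
  sources (in-degree 0): C, D, E, F
  process C: level=0
    C->G: in-degree(G)=0, level(G)=1, enqueue
  process D: level=0
    D->A: in-degree(A)=1, level(A)>=1
  process E: level=0
    E->A: in-degree(A)=0, level(A)=1, enqueue
  process F: level=0
    F->B: in-degree(B)=1, level(B)>=1
  process G: level=1
  process A: level=1
    A->B: in-degree(B)=0, level(B)=2, enqueue
  process B: level=2
All levels: A:1, B:2, C:0, D:0, E:0, F:0, G:1
level(B) = 2

Answer: 2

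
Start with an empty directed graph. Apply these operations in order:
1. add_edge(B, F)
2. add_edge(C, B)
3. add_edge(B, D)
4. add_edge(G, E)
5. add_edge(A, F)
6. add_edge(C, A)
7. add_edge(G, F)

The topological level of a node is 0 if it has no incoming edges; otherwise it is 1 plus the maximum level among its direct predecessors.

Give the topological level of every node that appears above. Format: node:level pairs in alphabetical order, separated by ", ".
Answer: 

Answer: A:1, B:1, C:0, D:2, E:1, F:2, G:0

Derivation:
Op 1: add_edge(B, F). Edges now: 1
Op 2: add_edge(C, B). Edges now: 2
Op 3: add_edge(B, D). Edges now: 3
Op 4: add_edge(G, E). Edges now: 4
Op 5: add_edge(A, F). Edges now: 5
Op 6: add_edge(C, A). Edges now: 6
Op 7: add_edge(G, F). Edges now: 7
Compute levels (Kahn BFS):
  sources (in-degree 0): C, G
  process C: level=0
    C->A: in-degree(A)=0, level(A)=1, enqueue
    C->B: in-degree(B)=0, level(B)=1, enqueue
  process G: level=0
    G->E: in-degree(E)=0, level(E)=1, enqueue
    G->F: in-degree(F)=2, level(F)>=1
  process A: level=1
    A->F: in-degree(F)=1, level(F)>=2
  process B: level=1
    B->D: in-degree(D)=0, level(D)=2, enqueue
    B->F: in-degree(F)=0, level(F)=2, enqueue
  process E: level=1
  process D: level=2
  process F: level=2
All levels: A:1, B:1, C:0, D:2, E:1, F:2, G:0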